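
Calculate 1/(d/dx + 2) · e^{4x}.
\frac{e^{4 x}}{6}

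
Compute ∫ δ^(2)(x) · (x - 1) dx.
0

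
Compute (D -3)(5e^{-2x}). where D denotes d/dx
- 25 e^{- 2 x}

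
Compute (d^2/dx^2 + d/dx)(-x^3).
3 x \left(- x - 2\right)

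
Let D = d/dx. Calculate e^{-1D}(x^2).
x^{2} - 2 x + 1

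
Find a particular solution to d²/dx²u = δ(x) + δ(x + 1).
\frac{|x|}{2} + \frac{|x + 1|}{2}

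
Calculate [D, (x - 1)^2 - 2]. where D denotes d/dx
2 x - 2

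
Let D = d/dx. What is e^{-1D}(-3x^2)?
- 3 x^{2} + 6 x - 3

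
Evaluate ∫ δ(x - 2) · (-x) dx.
-2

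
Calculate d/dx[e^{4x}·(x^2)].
2 x \left(2 x + 1\right) e^{4 x}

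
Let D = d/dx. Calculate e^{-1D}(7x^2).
7 x^{2} - 14 x + 7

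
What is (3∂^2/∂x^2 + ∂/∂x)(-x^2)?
- 2 x - 6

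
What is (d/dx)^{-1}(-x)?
- \frac{x^{2}}{2}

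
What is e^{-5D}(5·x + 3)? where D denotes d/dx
5 x - 22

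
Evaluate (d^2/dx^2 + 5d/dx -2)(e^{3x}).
22 e^{3 x}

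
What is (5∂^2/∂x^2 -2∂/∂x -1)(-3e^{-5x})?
- 402 e^{- 5 x}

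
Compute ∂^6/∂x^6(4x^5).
0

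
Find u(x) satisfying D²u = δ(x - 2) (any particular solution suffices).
\frac{|x - 2|}{2}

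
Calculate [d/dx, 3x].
3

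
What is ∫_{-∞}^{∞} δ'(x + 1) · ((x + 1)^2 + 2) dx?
0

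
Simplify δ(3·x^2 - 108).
\frac{\delta(x - 6) + \delta(x + 6)}{36}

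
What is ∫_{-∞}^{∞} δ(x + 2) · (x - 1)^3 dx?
-27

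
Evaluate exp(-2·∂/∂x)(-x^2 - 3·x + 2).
- x^{2} + x + 4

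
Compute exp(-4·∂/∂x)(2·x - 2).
2 x - 10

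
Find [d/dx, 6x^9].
54 x^{8}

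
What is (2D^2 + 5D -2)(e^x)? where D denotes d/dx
5 e^{x}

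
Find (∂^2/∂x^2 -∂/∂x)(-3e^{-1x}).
- 6 e^{- x}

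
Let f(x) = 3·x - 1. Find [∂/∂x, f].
3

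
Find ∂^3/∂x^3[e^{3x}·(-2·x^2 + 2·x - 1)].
\left(- 54 x^{2} - 54 x - 9\right) e^{3 x}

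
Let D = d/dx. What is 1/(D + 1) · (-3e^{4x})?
- \frac{3 e^{4 x}}{5}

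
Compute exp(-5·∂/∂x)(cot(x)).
\cot{\left(x - 5 \right)}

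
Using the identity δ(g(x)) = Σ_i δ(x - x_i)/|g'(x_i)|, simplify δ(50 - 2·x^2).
\frac{\delta(x - 5) + \delta(x + 5)}{20}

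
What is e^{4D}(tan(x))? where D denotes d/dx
\tan{\left(x + 4 \right)}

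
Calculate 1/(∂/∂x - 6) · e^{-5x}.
- \frac{e^{- 5 x}}{11}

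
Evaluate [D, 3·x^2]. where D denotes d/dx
6 x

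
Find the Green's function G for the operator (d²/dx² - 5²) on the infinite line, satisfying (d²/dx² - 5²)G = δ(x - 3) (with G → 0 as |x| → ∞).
-\frac{e^{-5|x - 3|}}{10}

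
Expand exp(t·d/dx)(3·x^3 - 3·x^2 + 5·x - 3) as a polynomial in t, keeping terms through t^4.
3 t^{3} + t^{2} \left(9 x - 3\right) + t \left(9 x^{2} - 6 x + 5\right) + 3 x^{3} - 3 x^{2} + 5 x - 3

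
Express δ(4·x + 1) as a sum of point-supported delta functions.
\frac{\delta(x + 1/4)}{4}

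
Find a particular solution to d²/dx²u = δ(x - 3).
\frac{|x - 3|}{2}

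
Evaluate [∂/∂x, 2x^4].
8 x^{3}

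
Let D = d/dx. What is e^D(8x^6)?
8 x^{6} + 48 x^{5} + 120 x^{4} + 160 x^{3} + 120 x^{2} + 48 x + 8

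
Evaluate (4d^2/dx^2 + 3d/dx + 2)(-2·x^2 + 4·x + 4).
- 4 x^{2} - 4 x + 4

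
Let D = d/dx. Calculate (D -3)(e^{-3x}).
- 6 e^{- 3 x}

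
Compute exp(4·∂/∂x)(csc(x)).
\csc{\left(x + 4 \right)}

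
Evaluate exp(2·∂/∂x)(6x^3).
6 x^{3} + 36 x^{2} + 72 x + 48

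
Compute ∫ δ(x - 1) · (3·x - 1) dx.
2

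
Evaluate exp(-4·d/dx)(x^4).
x^{4} - 16 x^{3} + 96 x^{2} - 256 x + 256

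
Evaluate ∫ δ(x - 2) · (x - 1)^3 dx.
1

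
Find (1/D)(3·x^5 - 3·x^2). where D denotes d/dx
\frac{x^{6}}{2} - x^{3}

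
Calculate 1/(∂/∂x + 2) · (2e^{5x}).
\frac{2 e^{5 x}}{7}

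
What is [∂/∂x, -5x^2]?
- 10 x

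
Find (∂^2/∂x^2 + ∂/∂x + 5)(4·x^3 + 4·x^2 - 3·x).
20 x^{3} + 32 x^{2} + 17 x + 5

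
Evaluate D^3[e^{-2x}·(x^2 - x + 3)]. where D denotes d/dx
8 \left(- x^{2} + 4 x - 6\right) e^{- 2 x}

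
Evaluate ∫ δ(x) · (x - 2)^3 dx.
-8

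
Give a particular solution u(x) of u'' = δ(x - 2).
\frac{|x - 2|}{2}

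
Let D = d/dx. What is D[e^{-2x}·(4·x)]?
4 \left(1 - 2 x\right) e^{- 2 x}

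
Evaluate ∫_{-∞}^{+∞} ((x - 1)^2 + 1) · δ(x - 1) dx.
1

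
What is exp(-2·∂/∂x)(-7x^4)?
- 7 x^{4} + 56 x^{3} - 168 x^{2} + 224 x - 112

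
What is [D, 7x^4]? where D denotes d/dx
28 x^{3}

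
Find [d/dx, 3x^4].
12 x^{3}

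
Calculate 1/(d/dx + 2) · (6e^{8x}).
\frac{3 e^{8 x}}{5}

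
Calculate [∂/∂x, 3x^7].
21 x^{6}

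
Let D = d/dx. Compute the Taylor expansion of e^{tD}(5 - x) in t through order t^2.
- t - x + 5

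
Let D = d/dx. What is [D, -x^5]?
- 5 x^{4}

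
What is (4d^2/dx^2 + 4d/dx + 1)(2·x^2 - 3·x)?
2 x^{2} + 13 x + 4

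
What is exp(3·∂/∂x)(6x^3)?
6 x^{3} + 54 x^{2} + 162 x + 162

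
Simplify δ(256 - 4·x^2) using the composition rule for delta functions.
\frac{\delta(x - 8) + \delta(x + 8)}{64}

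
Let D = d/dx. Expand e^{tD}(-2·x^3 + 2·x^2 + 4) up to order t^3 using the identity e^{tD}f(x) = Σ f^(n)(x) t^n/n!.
- 2 t^{3} - 2 t^{2} \left(3 x - 1\right) - 2 t x \left(3 x - 2\right) - 2 x^{3} + 2 x^{2} + 4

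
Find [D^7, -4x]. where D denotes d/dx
-28D^{6}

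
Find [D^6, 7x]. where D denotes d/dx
42D^{5}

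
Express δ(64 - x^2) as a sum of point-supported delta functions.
\frac{\delta(x - 8) + \delta(x + 8)}{16}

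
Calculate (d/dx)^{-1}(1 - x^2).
- \frac{x^{3}}{3} + x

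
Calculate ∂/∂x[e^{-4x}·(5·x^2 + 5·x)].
5 \left(- 4 x^{2} - 2 x + 1\right) e^{- 4 x}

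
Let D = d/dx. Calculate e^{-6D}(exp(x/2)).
e^{\frac{x}{2} - 3}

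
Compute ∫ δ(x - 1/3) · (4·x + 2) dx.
\frac{10}{3}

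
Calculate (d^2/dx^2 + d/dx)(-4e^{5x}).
- 120 e^{5 x}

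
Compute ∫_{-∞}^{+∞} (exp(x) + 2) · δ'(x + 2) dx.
- \frac{1}{e^{2}}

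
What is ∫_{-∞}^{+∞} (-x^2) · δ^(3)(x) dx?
0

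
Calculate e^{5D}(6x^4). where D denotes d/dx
6 x^{4} + 120 x^{3} + 900 x^{2} + 3000 x + 3750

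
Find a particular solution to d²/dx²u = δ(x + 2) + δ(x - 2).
\frac{|x + 2|}{2} + \frac{|x - 2|}{2}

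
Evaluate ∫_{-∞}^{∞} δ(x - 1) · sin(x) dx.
\sin{\left(1 \right)}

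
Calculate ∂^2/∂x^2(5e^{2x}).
20 e^{2 x}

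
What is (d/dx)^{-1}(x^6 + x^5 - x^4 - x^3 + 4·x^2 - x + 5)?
\frac{x^{7}}{7} + \frac{x^{6}}{6} - \frac{x^{5}}{5} - \frac{x^{4}}{4} + \frac{4 x^{3}}{3} - \frac{x^{2}}{2} + 5 x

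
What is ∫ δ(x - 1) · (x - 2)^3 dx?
-1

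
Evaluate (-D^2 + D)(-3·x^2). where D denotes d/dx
6 - 6 x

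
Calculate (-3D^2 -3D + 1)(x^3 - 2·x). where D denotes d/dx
x^{3} - 9 x^{2} - 20 x + 6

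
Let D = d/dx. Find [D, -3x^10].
- 30 x^{9}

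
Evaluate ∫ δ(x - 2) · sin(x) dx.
\sin{\left(2 \right)}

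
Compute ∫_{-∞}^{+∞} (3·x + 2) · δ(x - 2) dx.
8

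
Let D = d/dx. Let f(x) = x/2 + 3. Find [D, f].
\frac{1}{2}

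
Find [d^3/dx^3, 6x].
18\frac{d^{2}}{dx^{2}}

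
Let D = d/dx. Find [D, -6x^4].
- 24 x^{3}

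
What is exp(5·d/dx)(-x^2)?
- x^{2} - 10 x - 25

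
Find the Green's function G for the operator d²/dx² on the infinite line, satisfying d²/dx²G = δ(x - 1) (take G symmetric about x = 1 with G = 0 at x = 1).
\frac{|x - 1|}{2}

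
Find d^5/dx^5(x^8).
6720 x^{3}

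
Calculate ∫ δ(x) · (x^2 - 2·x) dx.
0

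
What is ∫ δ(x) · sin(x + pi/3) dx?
\frac{\sqrt{3}}{2}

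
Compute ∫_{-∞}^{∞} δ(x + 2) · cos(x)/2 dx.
\frac{\cos{\left(2 \right)}}{2}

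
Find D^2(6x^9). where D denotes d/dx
432 x^{7}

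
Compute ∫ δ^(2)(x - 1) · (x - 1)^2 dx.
2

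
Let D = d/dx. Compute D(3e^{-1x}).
- 3 e^{- x}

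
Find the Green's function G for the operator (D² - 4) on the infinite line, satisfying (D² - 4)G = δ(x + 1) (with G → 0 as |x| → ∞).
-\frac{e^{-2|x + 1|}}{4}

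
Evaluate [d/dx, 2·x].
2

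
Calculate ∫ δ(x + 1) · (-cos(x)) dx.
- \cos{\left(1 \right)}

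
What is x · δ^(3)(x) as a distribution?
-3\delta^{(2)}(x)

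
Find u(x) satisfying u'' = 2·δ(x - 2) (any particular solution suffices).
|x - 2|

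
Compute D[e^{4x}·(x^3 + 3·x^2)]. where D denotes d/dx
x \left(4 x^{2} + 15 x + 6\right) e^{4 x}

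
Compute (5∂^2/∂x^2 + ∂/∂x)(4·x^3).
12 x \left(x + 10\right)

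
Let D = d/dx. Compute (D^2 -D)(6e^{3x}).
36 e^{3 x}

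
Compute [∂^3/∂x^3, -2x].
-6\frac{d^{2}}{dx^{2}}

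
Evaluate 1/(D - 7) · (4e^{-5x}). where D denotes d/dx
- \frac{e^{- 5 x}}{3}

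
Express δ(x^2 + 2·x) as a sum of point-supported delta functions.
\frac{\delta(x + 2) + \delta(x)}{2}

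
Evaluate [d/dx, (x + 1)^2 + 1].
2 x + 2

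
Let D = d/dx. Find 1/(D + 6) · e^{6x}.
\frac{e^{6 x}}{12}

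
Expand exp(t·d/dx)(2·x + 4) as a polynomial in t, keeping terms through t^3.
2 t + 2 x + 4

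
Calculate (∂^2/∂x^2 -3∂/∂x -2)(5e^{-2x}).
40 e^{- 2 x}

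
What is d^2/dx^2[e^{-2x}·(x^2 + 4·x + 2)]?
2 \left(2 x^{2} + 4 x - 3\right) e^{- 2 x}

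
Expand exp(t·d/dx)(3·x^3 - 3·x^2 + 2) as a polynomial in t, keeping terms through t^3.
3 t^{3} + t^{2} \left(9 x - 3\right) + 3 t x \left(3 x - 2\right) + 3 x^{3} - 3 x^{2} + 2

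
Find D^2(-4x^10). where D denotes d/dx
- 360 x^{8}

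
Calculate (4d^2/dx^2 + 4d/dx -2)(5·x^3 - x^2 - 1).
- 10 x^{3} + 62 x^{2} + 112 x - 6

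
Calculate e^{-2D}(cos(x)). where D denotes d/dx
\cos{\left(x - 2 \right)}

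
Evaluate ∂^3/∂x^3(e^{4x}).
64 e^{4 x}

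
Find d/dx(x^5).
5 x^{4}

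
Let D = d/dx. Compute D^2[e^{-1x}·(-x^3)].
x \left(- x^{2} + 6 x - 6\right) e^{- x}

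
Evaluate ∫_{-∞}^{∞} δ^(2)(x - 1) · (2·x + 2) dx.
0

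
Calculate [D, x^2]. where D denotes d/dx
2 x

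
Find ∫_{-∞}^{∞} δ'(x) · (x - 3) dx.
-1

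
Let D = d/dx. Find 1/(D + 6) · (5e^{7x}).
\frac{5 e^{7 x}}{13}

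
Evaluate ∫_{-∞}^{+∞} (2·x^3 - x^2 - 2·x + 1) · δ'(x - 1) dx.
-2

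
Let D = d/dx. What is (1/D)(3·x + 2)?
\frac{3 x^{2}}{2} + 2 x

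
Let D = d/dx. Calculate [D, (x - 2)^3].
3 \left(x - 2\right)^{2}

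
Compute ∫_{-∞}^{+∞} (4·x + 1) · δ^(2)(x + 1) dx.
0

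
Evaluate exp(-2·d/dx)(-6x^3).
- 6 x^{3} + 36 x^{2} - 72 x + 48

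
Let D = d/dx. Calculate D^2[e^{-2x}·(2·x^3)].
4 x \left(2 x^{2} - 6 x + 3\right) e^{- 2 x}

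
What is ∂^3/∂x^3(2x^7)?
420 x^{4}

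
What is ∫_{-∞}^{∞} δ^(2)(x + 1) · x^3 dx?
-6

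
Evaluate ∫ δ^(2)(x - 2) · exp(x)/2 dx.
\frac{e^{2}}{2}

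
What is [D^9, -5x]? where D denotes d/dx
-45D^{8}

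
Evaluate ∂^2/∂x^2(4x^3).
24 x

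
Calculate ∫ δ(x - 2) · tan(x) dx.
\tan{\left(2 \right)}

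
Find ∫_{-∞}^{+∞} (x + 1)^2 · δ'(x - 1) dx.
-4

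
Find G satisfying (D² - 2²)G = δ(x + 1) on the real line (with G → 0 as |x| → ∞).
-\frac{e^{-2|x + 1|}}{4}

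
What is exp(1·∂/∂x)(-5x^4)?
- 5 x^{4} - 20 x^{3} - 30 x^{2} - 20 x - 5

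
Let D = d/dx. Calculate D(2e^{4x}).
8 e^{4 x}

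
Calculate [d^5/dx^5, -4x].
-20\frac{d^{4}}{dx^{4}}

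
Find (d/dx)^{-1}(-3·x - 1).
- \frac{3 x^{2}}{2} - x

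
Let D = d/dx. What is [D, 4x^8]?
32 x^{7}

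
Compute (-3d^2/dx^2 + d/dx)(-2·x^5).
10 x^{3} \left(12 - x\right)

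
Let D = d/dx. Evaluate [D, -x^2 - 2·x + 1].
- 2 x - 2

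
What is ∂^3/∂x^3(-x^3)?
-6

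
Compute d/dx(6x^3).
18 x^{2}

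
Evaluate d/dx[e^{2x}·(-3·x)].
\left(- 6 x - 3\right) e^{2 x}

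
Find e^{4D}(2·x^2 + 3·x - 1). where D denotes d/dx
2 x^{2} + 19 x + 43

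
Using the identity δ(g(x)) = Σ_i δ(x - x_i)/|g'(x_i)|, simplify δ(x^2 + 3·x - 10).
\frac{\delta(x - 2) + \delta(x + 5)}{7}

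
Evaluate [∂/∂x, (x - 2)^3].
3 \left(x - 2\right)^{2}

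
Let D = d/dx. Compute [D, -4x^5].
- 20 x^{4}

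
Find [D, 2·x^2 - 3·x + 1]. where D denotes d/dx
4 x - 3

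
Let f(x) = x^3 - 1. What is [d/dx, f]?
3 x^{2}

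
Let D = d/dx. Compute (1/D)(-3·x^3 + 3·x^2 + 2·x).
- \frac{3 x^{4}}{4} + x^{3} + x^{2}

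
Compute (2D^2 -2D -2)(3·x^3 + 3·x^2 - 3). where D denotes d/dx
- 6 x^{3} - 24 x^{2} + 24 x + 18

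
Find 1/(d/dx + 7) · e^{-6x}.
e^{- 6 x}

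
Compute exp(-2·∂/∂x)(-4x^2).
- 4 x^{2} + 16 x - 16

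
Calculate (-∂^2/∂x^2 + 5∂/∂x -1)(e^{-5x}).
- 51 e^{- 5 x}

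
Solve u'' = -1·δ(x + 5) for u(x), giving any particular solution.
-\frac{|x + 5|}{2}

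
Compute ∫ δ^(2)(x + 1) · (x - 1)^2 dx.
2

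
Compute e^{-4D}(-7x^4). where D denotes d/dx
- 7 x^{4} + 112 x^{3} - 672 x^{2} + 1792 x - 1792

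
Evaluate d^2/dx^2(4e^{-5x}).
100 e^{- 5 x}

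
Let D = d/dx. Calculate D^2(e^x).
e^{x}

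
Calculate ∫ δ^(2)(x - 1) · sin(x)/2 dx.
- \frac{\sin{\left(1 \right)}}{2}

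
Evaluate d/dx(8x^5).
40 x^{4}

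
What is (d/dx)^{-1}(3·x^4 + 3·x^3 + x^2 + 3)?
\frac{3 x^{5}}{5} + \frac{3 x^{4}}{4} + \frac{x^{3}}{3} + 3 x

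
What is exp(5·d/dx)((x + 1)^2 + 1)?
x^{2} + 12 x + 37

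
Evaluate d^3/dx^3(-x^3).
-6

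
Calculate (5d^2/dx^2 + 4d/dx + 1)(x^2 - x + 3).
x^{2} + 7 x + 9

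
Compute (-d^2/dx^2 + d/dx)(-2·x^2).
4 - 4 x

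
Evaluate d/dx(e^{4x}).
4 e^{4 x}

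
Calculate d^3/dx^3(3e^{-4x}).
- 192 e^{- 4 x}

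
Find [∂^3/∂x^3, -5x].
-15\frac{d^{2}}{dx^{2}}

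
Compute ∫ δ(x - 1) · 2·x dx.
2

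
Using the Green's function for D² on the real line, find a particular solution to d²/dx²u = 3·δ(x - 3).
\frac{3|x - 3|}{2}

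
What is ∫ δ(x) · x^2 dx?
0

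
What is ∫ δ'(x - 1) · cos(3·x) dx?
3 \sin{\left(3 \right)}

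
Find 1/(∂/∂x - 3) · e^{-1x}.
- \frac{e^{- x}}{4}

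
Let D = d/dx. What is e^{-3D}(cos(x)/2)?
\frac{\cos{\left(x - 3 \right)}}{2}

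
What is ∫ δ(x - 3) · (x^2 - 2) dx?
7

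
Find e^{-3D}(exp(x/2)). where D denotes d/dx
e^{\frac{x}{2} - \frac{3}{2}}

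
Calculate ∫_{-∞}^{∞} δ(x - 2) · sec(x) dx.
\sec{\left(2 \right)}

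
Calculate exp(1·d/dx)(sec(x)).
\sec{\left(x + 1 \right)}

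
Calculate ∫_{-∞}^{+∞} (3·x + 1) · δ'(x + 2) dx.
-3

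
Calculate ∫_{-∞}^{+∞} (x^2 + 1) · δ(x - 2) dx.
5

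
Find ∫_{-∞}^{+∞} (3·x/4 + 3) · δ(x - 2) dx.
\frac{9}{2}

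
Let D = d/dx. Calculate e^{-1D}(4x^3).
4 x^{3} - 12 x^{2} + 12 x - 4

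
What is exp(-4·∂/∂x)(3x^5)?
3 x^{5} - 60 x^{4} + 480 x^{3} - 1920 x^{2} + 3840 x - 3072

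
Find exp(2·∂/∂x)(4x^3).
4 x^{3} + 24 x^{2} + 48 x + 32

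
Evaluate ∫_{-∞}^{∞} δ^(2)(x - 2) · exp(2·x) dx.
4 e^{4}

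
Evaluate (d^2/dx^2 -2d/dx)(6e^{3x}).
18 e^{3 x}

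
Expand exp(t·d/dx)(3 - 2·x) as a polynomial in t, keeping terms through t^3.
- 2 t - 2 x + 3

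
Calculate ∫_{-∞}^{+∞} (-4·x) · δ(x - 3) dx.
-12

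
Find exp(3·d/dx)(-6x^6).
- 6 x^{6} - 108 x^{5} - 810 x^{4} - 3240 x^{3} - 7290 x^{2} - 8748 x - 4374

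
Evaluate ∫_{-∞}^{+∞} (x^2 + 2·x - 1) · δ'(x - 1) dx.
-4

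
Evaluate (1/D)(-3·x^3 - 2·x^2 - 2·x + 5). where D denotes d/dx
- \frac{3 x^{4}}{4} - \frac{2 x^{3}}{3} - x^{2} + 5 x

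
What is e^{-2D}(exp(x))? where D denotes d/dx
e^{x - 2}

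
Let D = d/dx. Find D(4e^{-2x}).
- 8 e^{- 2 x}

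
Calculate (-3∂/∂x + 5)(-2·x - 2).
- 10 x - 4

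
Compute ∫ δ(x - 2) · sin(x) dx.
\sin{\left(2 \right)}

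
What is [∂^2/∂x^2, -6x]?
-12\frac{d}{dx}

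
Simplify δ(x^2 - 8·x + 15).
\frac{\delta(x - 5) + \delta(x - 3)}{2}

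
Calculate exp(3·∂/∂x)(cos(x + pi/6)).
\cos{\left(x + \frac{\pi}{6} + 3 \right)}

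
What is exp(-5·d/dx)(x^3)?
x^{3} - 15 x^{2} + 75 x - 125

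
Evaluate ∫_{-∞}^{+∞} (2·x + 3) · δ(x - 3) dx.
9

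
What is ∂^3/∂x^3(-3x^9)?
- 1512 x^{6}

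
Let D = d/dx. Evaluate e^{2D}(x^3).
x^{3} + 6 x^{2} + 12 x + 8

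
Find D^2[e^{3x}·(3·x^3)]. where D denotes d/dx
9 x \left(3 x^{2} + 6 x + 2\right) e^{3 x}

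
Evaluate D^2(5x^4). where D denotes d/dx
60 x^{2}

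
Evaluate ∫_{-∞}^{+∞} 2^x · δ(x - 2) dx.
4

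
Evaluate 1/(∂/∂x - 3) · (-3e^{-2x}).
\frac{3 e^{- 2 x}}{5}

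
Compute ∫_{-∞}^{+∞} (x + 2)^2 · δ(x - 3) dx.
25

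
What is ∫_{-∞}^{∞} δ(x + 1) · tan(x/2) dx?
- \tan{\left(\frac{1}{2} \right)}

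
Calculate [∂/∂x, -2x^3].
- 6 x^{2}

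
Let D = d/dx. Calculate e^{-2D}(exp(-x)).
e^{2 - x}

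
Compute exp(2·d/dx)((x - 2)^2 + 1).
x^{2} + 1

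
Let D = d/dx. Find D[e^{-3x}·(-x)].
\left(3 x - 1\right) e^{- 3 x}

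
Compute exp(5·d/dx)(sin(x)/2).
\frac{\sin{\left(x + 5 \right)}}{2}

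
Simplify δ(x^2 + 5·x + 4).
\frac{\delta(x + 4) + \delta(x + 1)}{3}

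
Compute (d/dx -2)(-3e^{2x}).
0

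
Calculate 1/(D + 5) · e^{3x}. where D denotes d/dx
\frac{e^{3 x}}{8}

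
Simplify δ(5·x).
\frac{\delta(x)}{5}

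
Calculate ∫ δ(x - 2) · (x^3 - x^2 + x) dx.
6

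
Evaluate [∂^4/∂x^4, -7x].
-28\frac{d^{3}}{dx^{3}}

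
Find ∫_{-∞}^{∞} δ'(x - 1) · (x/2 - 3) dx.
- \frac{1}{2}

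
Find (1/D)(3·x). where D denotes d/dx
\frac{3 x^{2}}{2}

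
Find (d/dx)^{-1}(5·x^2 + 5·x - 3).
\frac{5 x^{3}}{3} + \frac{5 x^{2}}{2} - 3 x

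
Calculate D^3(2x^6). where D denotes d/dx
240 x^{3}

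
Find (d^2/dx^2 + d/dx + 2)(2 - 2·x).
2 - 4 x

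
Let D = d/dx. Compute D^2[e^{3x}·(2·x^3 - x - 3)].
3 \left(6 x^{3} + 12 x^{2} + x - 11\right) e^{3 x}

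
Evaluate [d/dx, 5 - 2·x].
-2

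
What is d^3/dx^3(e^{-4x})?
- 64 e^{- 4 x}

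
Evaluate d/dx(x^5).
5 x^{4}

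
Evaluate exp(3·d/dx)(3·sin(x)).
3 \sin{\left(x + 3 \right)}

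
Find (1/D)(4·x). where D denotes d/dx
2 x^{2}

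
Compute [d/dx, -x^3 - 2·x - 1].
- 3 x^{2} - 2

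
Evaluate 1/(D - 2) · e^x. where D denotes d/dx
- e^{x}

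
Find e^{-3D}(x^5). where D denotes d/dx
x^{5} - 15 x^{4} + 90 x^{3} - 270 x^{2} + 405 x - 243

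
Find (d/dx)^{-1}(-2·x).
- x^{2}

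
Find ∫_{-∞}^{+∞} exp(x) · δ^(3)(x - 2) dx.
- e^{2}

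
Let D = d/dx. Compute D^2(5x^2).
10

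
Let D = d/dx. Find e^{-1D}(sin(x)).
\sin{\left(x - 1 \right)}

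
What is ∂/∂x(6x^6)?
36 x^{5}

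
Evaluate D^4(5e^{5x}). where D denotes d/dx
3125 e^{5 x}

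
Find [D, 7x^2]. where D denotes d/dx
14 x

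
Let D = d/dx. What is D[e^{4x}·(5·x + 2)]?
\left(20 x + 13\right) e^{4 x}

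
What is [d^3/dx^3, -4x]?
-12\frac{d^{2}}{dx^{2}}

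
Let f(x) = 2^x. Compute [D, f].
2^{x} \log{\left(2 \right)}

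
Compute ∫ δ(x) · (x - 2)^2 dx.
4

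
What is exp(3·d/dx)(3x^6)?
3 x^{6} + 54 x^{5} + 405 x^{4} + 1620 x^{3} + 3645 x^{2} + 4374 x + 2187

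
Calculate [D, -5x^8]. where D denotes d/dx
- 40 x^{7}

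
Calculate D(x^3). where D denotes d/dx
3 x^{2}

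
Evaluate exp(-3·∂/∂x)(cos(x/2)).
\cos{\left(\frac{x}{2} - \frac{3}{2} \right)}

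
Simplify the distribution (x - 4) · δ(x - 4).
0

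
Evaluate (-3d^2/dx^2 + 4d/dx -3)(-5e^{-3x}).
210 e^{- 3 x}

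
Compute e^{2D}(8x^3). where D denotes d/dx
8 x^{3} + 48 x^{2} + 96 x + 64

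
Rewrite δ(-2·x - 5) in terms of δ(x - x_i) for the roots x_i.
\frac{\delta(x + 5/2)}{2}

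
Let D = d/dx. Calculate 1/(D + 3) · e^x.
\frac{e^{x}}{4}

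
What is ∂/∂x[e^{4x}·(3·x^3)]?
x^{2} \left(12 x + 9\right) e^{4 x}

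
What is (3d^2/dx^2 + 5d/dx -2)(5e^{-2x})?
0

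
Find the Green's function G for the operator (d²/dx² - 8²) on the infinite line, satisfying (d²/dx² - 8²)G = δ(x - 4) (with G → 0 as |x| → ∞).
-\frac{e^{-8|x - 4|}}{16}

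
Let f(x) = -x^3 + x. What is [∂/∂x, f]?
1 - 3 x^{2}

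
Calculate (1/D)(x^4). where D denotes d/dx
\frac{x^{5}}{5}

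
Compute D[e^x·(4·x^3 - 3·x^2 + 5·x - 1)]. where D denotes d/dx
\left(4 x^{3} + 9 x^{2} - x + 4\right) e^{x}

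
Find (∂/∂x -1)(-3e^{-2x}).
9 e^{- 2 x}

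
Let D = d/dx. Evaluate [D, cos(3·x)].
- 3 \sin{\left(3 x \right)}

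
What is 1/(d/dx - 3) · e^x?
- \frac{e^{x}}{2}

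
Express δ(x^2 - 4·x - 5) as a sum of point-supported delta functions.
\frac{\delta(x + 1) + \delta(x - 5)}{6}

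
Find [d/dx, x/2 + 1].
\frac{1}{2}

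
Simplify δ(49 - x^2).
\frac{\delta(x - 7) + \delta(x + 7)}{14}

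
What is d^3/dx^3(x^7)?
210 x^{4}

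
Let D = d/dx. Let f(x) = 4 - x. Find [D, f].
-1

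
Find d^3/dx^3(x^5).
60 x^{2}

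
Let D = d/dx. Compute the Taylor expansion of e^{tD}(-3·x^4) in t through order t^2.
3 x^{2} \left(- 6 t^{2} - 4 t x - x^{2}\right)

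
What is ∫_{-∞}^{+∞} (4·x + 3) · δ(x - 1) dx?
7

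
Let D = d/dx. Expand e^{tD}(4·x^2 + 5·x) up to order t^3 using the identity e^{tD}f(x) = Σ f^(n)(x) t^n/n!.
4 t^{2} + t \left(8 x + 5\right) + 4 x^{2} + 5 x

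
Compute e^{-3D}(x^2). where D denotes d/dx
x^{2} - 6 x + 9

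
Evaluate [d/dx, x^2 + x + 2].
2 x + 1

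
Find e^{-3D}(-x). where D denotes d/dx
3 - x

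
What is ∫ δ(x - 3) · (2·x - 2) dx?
4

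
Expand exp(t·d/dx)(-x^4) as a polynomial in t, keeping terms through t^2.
x^{2} \left(- 6 t^{2} - 4 t x - x^{2}\right)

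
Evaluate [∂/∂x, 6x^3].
18 x^{2}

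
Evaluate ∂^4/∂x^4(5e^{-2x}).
80 e^{- 2 x}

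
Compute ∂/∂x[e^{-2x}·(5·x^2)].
10 x \left(1 - x\right) e^{- 2 x}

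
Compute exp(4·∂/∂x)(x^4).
x^{4} + 16 x^{3} + 96 x^{2} + 256 x + 256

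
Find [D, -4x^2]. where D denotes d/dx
- 8 x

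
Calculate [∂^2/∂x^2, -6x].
-12\frac{d}{dx}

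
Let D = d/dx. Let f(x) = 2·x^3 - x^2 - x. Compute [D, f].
6 x^{2} - 2 x - 1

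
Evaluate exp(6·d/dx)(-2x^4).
- 2 x^{4} - 48 x^{3} - 432 x^{2} - 1728 x - 2592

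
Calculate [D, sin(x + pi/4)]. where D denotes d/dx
\cos{\left(x + \frac{\pi}{4} \right)}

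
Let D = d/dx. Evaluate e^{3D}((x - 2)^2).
x^{2} + 2 x + 1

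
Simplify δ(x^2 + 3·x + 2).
\frac{\delta(x + 1) + \delta(x + 2)}{1}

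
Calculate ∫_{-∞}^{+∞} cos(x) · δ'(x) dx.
0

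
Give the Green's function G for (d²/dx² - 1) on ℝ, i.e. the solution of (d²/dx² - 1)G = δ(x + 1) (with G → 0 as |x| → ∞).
-\frac{e^{-|x + 1|}}{2}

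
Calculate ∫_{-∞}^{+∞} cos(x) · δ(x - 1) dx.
\cos{\left(1 \right)}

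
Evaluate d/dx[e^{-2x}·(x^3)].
x^{2} \left(3 - 2 x\right) e^{- 2 x}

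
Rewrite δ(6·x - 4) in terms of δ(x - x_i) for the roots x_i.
\frac{\delta(x - 2/3)}{6}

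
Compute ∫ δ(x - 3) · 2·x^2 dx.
18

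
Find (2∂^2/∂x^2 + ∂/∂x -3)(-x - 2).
3 x + 5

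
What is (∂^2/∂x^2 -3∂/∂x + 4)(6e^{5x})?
84 e^{5 x}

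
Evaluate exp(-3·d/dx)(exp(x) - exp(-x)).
- e^{3 - x} + e^{x - 3}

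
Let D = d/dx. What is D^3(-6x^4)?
- 144 x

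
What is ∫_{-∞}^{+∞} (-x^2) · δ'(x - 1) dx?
2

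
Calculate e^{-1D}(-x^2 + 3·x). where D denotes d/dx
- x^{2} + 5 x - 4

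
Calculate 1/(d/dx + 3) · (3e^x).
\frac{3 e^{x}}{4}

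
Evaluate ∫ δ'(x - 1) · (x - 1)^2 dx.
0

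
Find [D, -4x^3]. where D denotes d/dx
- 12 x^{2}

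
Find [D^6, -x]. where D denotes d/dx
-6D^{5}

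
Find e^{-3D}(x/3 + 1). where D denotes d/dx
\frac{x}{3}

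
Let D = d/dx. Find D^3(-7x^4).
- 168 x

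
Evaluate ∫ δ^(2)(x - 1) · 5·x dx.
0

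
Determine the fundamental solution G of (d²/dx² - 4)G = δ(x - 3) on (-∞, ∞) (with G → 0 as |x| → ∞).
-\frac{e^{-2|x - 3|}}{4}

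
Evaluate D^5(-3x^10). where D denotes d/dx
- 90720 x^{5}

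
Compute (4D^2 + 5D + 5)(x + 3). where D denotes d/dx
5 x + 20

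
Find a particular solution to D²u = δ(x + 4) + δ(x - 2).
\frac{|x + 4|}{2} + \frac{|x - 2|}{2}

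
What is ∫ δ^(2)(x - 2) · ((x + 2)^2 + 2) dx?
2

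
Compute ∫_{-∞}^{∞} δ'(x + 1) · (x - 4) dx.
-1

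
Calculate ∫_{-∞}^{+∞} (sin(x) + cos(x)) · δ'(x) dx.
-1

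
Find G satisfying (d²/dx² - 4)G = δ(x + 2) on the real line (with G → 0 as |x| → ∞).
-\frac{e^{-2|x + 2|}}{4}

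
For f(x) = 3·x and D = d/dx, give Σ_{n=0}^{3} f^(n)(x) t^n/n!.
3 t + 3 x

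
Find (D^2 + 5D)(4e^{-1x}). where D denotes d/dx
- 16 e^{- x}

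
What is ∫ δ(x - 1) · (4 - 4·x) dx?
0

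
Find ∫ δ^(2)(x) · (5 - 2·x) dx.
0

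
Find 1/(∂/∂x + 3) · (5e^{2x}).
e^{2 x}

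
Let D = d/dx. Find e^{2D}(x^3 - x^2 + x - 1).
x^{3} + 5 x^{2} + 9 x + 5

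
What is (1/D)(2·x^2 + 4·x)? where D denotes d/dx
\frac{2 x^{3}}{3} + 2 x^{2}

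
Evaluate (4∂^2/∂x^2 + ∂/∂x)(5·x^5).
25 x^{3} \left(x + 16\right)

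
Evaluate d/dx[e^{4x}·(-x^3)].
x^{2} \left(- 4 x - 3\right) e^{4 x}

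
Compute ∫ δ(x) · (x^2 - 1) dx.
-1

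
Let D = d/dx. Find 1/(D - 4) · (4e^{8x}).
e^{8 x}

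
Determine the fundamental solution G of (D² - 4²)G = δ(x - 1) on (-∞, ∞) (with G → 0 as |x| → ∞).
-\frac{e^{-4|x - 1|}}{8}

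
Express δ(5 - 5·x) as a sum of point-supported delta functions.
\frac{\delta(x - 1)}{5}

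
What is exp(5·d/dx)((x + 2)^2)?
x^{2} + 14 x + 49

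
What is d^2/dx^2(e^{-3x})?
9 e^{- 3 x}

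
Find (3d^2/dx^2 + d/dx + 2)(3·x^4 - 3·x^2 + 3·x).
6 x^{4} + 12 x^{3} + 102 x^{2} - 15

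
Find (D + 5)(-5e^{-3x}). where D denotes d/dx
- 10 e^{- 3 x}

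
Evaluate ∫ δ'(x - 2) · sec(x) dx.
- \tan{\left(2 \right)} \sec{\left(2 \right)}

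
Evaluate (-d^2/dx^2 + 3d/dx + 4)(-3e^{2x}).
- 18 e^{2 x}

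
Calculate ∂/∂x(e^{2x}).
2 e^{2 x}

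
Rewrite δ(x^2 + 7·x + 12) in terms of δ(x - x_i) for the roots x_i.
\frac{\delta(x + 4) + \delta(x + 3)}{1}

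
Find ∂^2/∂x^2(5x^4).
60 x^{2}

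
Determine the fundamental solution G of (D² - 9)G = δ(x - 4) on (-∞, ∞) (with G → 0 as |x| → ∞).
-\frac{e^{-3|x - 4|}}{6}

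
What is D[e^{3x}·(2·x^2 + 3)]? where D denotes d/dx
\left(6 x^{2} + 4 x + 9\right) e^{3 x}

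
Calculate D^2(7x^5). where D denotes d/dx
140 x^{3}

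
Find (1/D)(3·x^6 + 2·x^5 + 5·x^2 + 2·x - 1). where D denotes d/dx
\frac{3 x^{7}}{7} + \frac{x^{6}}{3} + \frac{5 x^{3}}{3} + x^{2} - x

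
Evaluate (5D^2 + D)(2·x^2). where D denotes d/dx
4 x + 20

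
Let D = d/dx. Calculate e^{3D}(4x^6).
4 x^{6} + 72 x^{5} + 540 x^{4} + 2160 x^{3} + 4860 x^{2} + 5832 x + 2916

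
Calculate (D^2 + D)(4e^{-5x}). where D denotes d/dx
80 e^{- 5 x}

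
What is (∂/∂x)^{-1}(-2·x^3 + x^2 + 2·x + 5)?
- \frac{x^{4}}{2} + \frac{x^{3}}{3} + x^{2} + 5 x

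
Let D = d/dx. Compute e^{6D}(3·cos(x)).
3 \cos{\left(x + 6 \right)}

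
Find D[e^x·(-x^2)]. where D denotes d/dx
x \left(- x - 2\right) e^{x}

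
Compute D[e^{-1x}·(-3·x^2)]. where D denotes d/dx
3 x \left(x - 2\right) e^{- x}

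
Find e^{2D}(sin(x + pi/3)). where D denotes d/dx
\sin{\left(x + \frac{\pi}{3} + 2 \right)}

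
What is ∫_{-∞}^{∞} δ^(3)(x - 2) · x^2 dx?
0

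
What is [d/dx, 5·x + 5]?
5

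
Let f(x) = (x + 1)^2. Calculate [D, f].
2 x + 2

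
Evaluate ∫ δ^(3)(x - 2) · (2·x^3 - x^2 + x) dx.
-12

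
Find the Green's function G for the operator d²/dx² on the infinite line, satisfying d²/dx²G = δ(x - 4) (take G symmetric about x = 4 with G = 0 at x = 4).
\frac{|x - 4|}{2}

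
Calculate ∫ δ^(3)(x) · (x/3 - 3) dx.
0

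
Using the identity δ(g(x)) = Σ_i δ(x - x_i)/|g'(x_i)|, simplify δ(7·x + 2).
\frac{\delta(x + 2/7)}{7}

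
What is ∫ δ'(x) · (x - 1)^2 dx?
2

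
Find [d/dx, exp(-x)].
- e^{- x}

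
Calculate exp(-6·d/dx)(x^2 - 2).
x^{2} - 12 x + 34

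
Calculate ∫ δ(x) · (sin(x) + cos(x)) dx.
1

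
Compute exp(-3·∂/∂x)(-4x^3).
- 4 x^{3} + 36 x^{2} - 108 x + 108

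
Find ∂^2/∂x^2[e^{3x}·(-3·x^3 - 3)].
\left(- 27 x^{3} - 54 x^{2} - 18 x - 27\right) e^{3 x}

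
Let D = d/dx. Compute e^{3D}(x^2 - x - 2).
x^{2} + 5 x + 4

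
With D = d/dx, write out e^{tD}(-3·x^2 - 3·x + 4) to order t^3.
- 3 t^{2} - 3 t \left(2 x + 1\right) - 3 x^{2} - 3 x + 4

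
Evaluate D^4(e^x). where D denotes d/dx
e^{x}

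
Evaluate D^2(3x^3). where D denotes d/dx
18 x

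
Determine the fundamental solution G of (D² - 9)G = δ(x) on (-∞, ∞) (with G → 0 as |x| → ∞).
-\frac{e^{-3|x|}}{6}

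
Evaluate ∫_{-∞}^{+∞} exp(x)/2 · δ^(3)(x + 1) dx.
- \frac{1}{2 e}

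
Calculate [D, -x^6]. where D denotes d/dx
- 6 x^{5}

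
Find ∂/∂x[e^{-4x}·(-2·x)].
2 \left(4 x - 1\right) e^{- 4 x}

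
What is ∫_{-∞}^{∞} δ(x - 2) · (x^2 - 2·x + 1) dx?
1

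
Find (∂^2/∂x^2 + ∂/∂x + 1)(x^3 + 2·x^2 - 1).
x^{3} + 5 x^{2} + 10 x + 3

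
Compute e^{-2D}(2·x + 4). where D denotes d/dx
2 x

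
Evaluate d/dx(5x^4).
20 x^{3}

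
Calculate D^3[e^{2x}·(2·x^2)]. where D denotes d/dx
\left(16 x^{2} + 48 x + 24\right) e^{2 x}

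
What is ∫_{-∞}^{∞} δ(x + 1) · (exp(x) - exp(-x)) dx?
- 2 \sinh{\left(1 \right)}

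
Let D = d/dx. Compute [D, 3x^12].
36 x^{11}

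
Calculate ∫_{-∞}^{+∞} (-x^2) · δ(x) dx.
0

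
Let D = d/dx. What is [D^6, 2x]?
12D^{5}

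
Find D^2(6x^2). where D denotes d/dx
12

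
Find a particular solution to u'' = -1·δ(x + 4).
-\frac{|x + 4|}{2}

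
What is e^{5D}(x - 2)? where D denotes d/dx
x + 3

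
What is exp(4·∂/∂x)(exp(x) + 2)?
e^{x + 4} + 2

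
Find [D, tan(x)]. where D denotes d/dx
\frac{1}{\cos^{2}{\left(x \right)}}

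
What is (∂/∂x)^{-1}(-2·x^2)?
- \frac{2 x^{3}}{3}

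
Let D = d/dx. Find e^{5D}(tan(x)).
\tan{\left(x + 5 \right)}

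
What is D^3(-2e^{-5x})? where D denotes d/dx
250 e^{- 5 x}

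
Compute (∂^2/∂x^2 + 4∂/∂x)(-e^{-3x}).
3 e^{- 3 x}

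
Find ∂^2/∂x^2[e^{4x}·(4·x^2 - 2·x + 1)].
\left(64 x^{2} + 32 x + 8\right) e^{4 x}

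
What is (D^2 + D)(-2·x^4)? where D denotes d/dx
8 x^{2} \left(- x - 3\right)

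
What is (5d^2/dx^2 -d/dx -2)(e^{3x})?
40 e^{3 x}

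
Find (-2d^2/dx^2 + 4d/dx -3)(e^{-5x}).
- 73 e^{- 5 x}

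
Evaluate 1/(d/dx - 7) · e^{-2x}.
- \frac{e^{- 2 x}}{9}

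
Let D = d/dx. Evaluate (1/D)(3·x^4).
\frac{3 x^{5}}{5}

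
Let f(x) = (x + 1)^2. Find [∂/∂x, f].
2 x + 2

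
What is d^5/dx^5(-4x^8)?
- 26880 x^{3}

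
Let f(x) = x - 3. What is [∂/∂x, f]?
1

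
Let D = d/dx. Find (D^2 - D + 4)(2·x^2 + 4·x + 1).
8 x^{2} + 12 x + 4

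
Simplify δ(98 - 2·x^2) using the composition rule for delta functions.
\frac{\delta(x - 7) + \delta(x + 7)}{28}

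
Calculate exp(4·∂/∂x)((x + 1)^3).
x^{3} + 15 x^{2} + 75 x + 125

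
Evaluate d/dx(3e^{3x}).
9 e^{3 x}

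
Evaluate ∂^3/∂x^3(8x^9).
4032 x^{6}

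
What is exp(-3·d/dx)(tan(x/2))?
\tan{\left(\frac{x}{2} - \frac{3}{2} \right)}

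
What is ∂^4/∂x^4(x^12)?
11880 x^{8}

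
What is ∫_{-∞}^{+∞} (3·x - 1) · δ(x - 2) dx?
5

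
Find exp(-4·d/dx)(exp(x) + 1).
e^{x - 4} + 1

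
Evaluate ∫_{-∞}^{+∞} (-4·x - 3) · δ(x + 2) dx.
5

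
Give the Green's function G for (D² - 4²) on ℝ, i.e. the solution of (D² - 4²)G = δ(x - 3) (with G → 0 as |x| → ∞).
-\frac{e^{-4|x - 3|}}{8}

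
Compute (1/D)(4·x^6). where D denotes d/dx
\frac{4 x^{7}}{7}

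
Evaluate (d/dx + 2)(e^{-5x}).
- 3 e^{- 5 x}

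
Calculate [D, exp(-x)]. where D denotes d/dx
- e^{- x}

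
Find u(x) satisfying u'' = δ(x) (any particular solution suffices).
\frac{|x|}{2}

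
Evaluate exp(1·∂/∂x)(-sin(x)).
- \sin{\left(x + 1 \right)}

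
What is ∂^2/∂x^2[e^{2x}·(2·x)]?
8 \left(x + 1\right) e^{2 x}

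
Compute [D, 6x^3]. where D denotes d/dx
18 x^{2}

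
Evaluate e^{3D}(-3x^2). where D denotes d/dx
- 3 x^{2} - 18 x - 27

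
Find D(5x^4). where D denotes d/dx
20 x^{3}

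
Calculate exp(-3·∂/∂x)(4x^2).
4 x^{2} - 24 x + 36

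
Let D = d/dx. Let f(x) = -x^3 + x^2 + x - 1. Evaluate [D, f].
- 3 x^{2} + 2 x + 1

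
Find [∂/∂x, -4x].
-4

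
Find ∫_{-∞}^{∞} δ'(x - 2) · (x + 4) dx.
-1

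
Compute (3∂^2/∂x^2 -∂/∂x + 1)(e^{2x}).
11 e^{2 x}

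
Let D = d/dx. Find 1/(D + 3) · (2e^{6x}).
\frac{2 e^{6 x}}{9}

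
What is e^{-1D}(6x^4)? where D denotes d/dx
6 x^{4} - 24 x^{3} + 36 x^{2} - 24 x + 6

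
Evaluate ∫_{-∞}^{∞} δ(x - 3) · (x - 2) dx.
1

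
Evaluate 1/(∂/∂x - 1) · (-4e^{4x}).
- \frac{4 e^{4 x}}{3}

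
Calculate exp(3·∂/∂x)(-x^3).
- x^{3} - 9 x^{2} - 27 x - 27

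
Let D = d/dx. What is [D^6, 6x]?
36D^{5}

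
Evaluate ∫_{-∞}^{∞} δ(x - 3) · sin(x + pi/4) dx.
\sin{\left(\frac{\pi}{4} + 3 \right)}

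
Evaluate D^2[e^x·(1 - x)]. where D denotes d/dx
\left(- x - 1\right) e^{x}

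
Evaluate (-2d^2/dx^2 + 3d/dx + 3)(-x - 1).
- 3 x - 6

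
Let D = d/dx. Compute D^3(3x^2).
0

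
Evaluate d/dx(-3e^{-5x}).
15 e^{- 5 x}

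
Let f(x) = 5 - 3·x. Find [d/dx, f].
-3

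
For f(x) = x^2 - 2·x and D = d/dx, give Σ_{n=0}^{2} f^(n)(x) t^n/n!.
t^{2} + 2 t \left(x - 1\right) + x^{2} - 2 x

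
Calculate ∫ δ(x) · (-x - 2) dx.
-2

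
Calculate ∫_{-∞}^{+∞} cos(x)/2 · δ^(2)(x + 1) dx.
- \frac{\cos{\left(1 \right)}}{2}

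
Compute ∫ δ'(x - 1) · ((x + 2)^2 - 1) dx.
-6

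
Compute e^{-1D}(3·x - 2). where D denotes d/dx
3 x - 5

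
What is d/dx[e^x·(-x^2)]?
x \left(- x - 2\right) e^{x}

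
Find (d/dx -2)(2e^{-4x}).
- 12 e^{- 4 x}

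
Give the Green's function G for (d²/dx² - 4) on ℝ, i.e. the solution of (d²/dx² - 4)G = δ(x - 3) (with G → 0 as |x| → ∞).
-\frac{e^{-2|x - 3|}}{4}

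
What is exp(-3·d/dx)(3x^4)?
3 x^{4} - 36 x^{3} + 162 x^{2} - 324 x + 243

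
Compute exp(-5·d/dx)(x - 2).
x - 7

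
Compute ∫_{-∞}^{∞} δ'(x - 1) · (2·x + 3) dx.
-2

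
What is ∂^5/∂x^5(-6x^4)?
0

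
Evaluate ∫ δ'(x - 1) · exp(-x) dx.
e^{-1}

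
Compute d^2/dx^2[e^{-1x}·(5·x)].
5 \left(x - 2\right) e^{- x}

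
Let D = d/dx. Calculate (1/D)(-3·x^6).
- \frac{3 x^{7}}{7}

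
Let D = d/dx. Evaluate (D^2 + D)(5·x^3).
15 x \left(x + 2\right)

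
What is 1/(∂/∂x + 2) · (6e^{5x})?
\frac{6 e^{5 x}}{7}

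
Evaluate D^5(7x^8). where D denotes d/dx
47040 x^{3}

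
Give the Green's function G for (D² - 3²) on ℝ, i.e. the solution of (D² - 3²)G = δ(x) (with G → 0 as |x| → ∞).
-\frac{e^{-3|x|}}{6}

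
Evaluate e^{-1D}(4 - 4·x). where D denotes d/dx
8 - 4 x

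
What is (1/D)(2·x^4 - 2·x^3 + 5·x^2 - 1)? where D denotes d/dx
\frac{2 x^{5}}{5} - \frac{x^{4}}{2} + \frac{5 x^{3}}{3} - x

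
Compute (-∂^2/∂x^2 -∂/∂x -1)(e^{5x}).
- 31 e^{5 x}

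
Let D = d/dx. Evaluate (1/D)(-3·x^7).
- \frac{3 x^{8}}{8}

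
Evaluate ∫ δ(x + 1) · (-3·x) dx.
3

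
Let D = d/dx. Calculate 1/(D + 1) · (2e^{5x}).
\frac{e^{5 x}}{3}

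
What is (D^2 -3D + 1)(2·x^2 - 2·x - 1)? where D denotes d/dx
2 x^{2} - 14 x + 9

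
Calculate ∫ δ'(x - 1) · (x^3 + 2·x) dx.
-5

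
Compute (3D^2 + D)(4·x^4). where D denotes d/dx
16 x^{2} \left(x + 9\right)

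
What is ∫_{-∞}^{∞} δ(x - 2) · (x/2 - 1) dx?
0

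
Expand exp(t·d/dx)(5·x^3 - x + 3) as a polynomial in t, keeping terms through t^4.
5 t^{3} + 15 t^{2} x + t \left(15 x^{2} - 1\right) + 5 x^{3} - x + 3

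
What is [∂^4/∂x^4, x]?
4\frac{d^{3}}{dx^{3}}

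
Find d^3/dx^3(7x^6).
840 x^{3}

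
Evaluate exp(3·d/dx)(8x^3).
8 x^{3} + 72 x^{2} + 216 x + 216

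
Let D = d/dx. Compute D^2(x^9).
72 x^{7}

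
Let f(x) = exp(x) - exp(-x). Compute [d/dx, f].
2 \cosh{\left(x \right)}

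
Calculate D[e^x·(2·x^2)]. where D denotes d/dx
2 x \left(x + 2\right) e^{x}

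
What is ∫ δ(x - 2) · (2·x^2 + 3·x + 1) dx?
15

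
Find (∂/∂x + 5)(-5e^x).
- 30 e^{x}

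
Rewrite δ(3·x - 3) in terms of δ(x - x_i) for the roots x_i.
\frac{\delta(x - 1)}{3}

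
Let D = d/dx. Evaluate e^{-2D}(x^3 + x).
x^{3} - 6 x^{2} + 13 x - 10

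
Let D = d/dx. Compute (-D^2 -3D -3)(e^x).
- 7 e^{x}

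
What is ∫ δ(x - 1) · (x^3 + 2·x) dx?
3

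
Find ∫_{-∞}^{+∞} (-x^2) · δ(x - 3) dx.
-9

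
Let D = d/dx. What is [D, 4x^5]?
20 x^{4}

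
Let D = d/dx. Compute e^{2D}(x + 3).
x + 5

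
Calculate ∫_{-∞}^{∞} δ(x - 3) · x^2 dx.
9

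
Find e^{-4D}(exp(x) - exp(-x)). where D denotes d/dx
- e^{4 - x} + e^{x - 4}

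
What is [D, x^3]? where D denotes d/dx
3 x^{2}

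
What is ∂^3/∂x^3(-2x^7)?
- 420 x^{4}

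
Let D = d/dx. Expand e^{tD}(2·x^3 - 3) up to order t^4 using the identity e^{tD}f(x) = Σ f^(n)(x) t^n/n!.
2 t^{3} + 6 t^{2} x + 6 t x^{2} + 2 x^{3} - 3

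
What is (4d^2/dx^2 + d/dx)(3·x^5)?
15 x^{3} \left(x + 16\right)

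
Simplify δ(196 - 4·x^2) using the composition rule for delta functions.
\frac{\delta(x - 7) + \delta(x + 7)}{56}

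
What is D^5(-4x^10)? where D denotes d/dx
- 120960 x^{5}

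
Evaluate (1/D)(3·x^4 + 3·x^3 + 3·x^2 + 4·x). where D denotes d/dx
\frac{3 x^{5}}{5} + \frac{3 x^{4}}{4} + x^{3} + 2 x^{2}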